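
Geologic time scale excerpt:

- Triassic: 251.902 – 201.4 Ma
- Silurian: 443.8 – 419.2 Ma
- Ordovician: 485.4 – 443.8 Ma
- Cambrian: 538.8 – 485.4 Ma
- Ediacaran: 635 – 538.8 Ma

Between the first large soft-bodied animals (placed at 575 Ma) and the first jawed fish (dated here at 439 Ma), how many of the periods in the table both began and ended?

575 Ma sits inside the Ediacaran (635–538.8) and 439 Ma inside the Silurian (443.8–419.2); neither of those is wholly between the two dates.
The listed periods lying completely between them are Cambrian, Ordovician — 2 in all.

2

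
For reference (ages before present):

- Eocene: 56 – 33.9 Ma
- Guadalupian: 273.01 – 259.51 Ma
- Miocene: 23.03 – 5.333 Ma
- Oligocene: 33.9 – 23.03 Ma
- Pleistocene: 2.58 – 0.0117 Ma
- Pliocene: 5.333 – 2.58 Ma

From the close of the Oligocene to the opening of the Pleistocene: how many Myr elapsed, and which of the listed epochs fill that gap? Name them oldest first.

20.45 million years; Miocene, Pliocene

End of Oligocene = 23.03 Ma; start of Pleistocene = 2.58 Ma.
Gap = 23.03 − 2.58 = 20.45 Myr.
Epochs wholly inside 23.03–2.58 Ma: Miocene (23.03–5.333), Pliocene (5.333–2.58).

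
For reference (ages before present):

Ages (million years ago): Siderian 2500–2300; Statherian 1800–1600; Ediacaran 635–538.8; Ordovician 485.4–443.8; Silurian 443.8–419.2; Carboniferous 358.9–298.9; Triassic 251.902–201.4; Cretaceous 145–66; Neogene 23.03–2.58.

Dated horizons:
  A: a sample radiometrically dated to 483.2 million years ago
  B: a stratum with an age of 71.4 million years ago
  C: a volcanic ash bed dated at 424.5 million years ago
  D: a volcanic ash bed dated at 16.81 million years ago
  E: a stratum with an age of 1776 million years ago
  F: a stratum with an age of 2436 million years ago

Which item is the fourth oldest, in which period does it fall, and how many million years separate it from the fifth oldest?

C, in the Silurian; 353.1 million years to B

Sorted oldest-first by Ma: F (2436), E (1776), A (483.2), C (424.5), B (71.4), D (16.81).
The fourth oldest is C at 424.5 Ma, which lies in 443.8–419.2 Ma: the Silurian.
The fifth oldest is B at 71.4 Ma; separation = |424.5 − 71.4| = 353.1 Myr.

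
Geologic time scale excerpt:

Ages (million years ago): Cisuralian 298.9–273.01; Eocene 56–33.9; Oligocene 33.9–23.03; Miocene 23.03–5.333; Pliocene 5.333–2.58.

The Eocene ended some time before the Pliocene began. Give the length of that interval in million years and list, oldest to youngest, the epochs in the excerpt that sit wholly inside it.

End of Eocene = 33.9 Ma; start of Pliocene = 5.333 Ma.
Gap = 33.9 − 5.333 = 28.567 Myr.
Epochs wholly inside 33.9–5.333 Ma: Oligocene (33.9–23.03), Miocene (23.03–5.333).

28.567 million years; Oligocene, Miocene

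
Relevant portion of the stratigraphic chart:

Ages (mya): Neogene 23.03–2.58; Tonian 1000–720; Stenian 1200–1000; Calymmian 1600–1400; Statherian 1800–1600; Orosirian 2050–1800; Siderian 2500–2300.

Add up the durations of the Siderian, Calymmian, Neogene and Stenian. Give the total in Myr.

620.45 million years

Each duration: Siderian = 200; Calymmian = 200; Neogene = 20.45; Stenian = 200.
Sum: 200 + 200 + 20.45 + 200 = 620.45 Myr.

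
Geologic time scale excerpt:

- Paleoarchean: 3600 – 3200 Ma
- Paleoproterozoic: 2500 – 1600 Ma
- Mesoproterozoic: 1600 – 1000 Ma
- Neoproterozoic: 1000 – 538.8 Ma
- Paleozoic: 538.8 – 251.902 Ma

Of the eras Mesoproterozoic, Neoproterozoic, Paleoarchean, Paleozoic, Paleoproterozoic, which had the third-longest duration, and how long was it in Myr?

Neoproterozoic, 461.2 million years

Durations: Mesoproterozoic 600; Neoproterozoic 461.2; Paleoarchean 400; Paleozoic 286.898; Paleoproterozoic 900 Myr.
Sorted longest-first: Paleoproterozoic (900), Mesoproterozoic (600), Neoproterozoic (461.2), Paleoarchean (400), Paleozoic (286.898).
The third longest is Neoproterozoic at 461.2 Myr.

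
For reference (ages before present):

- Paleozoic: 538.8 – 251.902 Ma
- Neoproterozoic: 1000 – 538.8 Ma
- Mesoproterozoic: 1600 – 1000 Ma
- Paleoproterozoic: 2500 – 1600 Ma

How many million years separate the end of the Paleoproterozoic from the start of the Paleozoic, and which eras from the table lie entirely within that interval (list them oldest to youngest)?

1061.2 million years; Mesoproterozoic, Neoproterozoic

The Paleoproterozoic closes at 1600 Ma and the Paleozoic opens at 538.8 Ma, so the interval is 1600 − 538.8 = 1061.2 Myr.
An era fits inside if it starts at or after 1600 Ma and ends at or before 538.8 Ma; oldest first that gives Mesoproterozoic, Neoproterozoic.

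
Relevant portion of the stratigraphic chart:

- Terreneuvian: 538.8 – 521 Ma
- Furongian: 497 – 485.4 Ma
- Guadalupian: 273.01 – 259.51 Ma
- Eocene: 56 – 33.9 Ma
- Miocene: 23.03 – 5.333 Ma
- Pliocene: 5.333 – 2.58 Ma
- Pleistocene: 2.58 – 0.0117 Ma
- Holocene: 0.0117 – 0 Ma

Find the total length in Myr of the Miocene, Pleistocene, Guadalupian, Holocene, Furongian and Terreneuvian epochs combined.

63.177 million years

Duration is start − end for each: (23.03 − 5.333) + (2.58 − 0.0117) + (273.01 − 259.51) + (0.0117 − 0) + (497 − 485.4) + (538.8 − 521).
That is 17.697 + 2.5683 + 13.5 + 0.0117 + 11.6 + 17.8, which totals 63.177 million years.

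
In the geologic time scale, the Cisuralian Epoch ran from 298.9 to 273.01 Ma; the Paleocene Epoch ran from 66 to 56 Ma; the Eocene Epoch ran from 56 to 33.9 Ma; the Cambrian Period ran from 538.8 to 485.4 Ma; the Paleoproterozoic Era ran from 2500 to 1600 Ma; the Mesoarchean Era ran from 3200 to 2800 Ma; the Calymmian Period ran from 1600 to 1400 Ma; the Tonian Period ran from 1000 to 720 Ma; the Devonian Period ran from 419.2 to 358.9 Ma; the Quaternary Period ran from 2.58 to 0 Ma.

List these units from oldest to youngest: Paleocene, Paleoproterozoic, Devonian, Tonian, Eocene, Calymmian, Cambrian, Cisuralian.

Paleoproterozoic, then Calymmian, then Tonian, then Cambrian, then Devonian, then Cisuralian, then Paleocene, then Eocene

Sorting by start age (descending Ma, since larger Ma = older): Paleoproterozoic began 2500, Calymmian began 1600, Tonian began 1000, Cambrian began 538.8, Devonian began 419.2, Cisuralian began 298.9, Paleocene began 66, Eocene began 56.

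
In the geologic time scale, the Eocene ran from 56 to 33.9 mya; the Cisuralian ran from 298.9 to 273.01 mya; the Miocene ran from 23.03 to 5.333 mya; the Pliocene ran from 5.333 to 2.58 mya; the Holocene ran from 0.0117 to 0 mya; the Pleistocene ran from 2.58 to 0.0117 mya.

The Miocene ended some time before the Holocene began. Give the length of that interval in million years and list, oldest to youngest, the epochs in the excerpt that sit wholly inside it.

5.3213 million years; Pliocene, Pleistocene

The Miocene closes at 5.333 Ma and the Holocene opens at 0.0117 Ma, so the interval is 5.333 − 0.0117 = 5.3213 Myr.
An epoch fits inside if it starts at or after 5.333 Ma and ends at or before 0.0117 Ma; oldest first that gives Pliocene, Pleistocene.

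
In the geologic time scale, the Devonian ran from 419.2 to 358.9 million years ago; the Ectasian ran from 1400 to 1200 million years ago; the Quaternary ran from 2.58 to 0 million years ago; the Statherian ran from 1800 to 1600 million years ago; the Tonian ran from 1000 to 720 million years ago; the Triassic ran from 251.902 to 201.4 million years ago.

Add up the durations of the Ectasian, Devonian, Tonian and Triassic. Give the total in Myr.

590.802 million years

Duration is start − end for each: (1400 − 1200) + (419.2 − 358.9) + (1000 − 720) + (251.902 − 201.4).
That is 200 + 60.3 + 280 + 50.502, which totals 590.802 million years.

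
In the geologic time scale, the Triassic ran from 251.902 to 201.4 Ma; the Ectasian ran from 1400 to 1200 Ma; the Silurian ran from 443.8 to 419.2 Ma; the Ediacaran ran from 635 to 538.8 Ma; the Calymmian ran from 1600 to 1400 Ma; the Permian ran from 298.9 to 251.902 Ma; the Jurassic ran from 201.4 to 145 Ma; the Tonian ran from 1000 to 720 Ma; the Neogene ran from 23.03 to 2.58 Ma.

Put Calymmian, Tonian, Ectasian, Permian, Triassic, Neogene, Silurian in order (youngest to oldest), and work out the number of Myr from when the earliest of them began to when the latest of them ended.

Start ages (Ma): Calymmian 1600, Ectasian 1400, Tonian 1000, Silurian 443.8, Permian 298.9, Triassic 251.902, Neogene 23.03.
Ordered youngest to oldest: Neogene, Triassic, Permian, Silurian, Tonian, Ectasian, Calymmian.
Span = 1600 − 2.58 = 1597.42 Myr.

Neogene, Triassic, Permian, Silurian, Tonian, Ectasian, Calymmian; total span 1597.42 Myr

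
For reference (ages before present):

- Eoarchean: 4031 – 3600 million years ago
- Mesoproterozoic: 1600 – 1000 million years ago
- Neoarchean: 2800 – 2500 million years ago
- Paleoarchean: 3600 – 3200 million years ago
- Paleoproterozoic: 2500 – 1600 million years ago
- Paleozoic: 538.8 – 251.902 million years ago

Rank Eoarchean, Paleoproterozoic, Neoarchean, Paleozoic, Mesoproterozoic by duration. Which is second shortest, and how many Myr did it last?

Start − end for each: Eoarchean 4031 − 3600 = 431; Paleoproterozoic 2500 − 1600 = 900; Neoarchean 2800 − 2500 = 300; Paleozoic 538.8 − 251.902 = 286.898; Mesoproterozoic 1600 − 1000 = 600.
Ranking these from shortest: Paleozoic < Neoarchean < Eoarchean < Mesoproterozoic < Paleoproterozoic.
Position 2 in that ranking is Neoarchean, which lasted 300 Myr.

Neoarchean, 300 million years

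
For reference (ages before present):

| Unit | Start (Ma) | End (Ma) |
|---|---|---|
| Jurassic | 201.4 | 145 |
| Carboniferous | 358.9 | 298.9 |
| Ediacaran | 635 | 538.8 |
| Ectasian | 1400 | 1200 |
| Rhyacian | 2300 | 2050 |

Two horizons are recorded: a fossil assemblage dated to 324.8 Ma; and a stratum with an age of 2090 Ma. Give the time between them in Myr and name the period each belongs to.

Elapsed time: 2090 − 324.8 = 1765.2 Myr.
324.8 Ma lies within 358.9–298.9 Ma: Carboniferous.
2090 Ma lies within 2300–2050 Ma: Rhyacian.

1765.2 million years apart; the first in the Carboniferous, the second in the Rhyacian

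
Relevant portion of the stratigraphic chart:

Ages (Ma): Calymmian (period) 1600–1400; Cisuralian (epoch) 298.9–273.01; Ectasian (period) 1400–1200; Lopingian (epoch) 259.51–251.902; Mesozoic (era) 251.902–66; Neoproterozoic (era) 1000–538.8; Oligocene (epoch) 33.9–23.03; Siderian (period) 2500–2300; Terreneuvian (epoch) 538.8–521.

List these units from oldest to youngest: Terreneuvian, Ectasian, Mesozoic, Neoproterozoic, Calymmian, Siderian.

Sorting by start age (descending Ma, since larger Ma = older): Siderian began 2500, Calymmian began 1600, Ectasian began 1400, Neoproterozoic began 1000, Terreneuvian began 538.8, Mesozoic began 251.902.

Siderian → Calymmian → Ectasian → Neoproterozoic → Terreneuvian → Mesozoic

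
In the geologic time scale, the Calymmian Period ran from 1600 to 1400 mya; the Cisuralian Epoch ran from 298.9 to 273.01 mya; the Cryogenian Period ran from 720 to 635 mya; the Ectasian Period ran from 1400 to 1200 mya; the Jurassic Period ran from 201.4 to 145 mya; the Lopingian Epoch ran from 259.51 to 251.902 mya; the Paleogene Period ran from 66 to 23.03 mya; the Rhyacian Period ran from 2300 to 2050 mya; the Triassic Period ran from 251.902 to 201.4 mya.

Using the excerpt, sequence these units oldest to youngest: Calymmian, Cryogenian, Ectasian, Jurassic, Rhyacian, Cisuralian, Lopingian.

Rhyacian → Calymmian → Ectasian → Cryogenian → Cisuralian → Lopingian → Jurassic

Read off each span (Ma): Calymmian 1600–1400; Cryogenian 720–635; Ectasian 1400–1200; Jurassic 201.4–145; Rhyacian 2300–2050; Cisuralian 298.9–273.01; Lopingian 259.51–251.902.
Larger Ma is older, so oldest→youngest is Rhyacian, Calymmian, Ectasian, Cryogenian, Cisuralian, Lopingian, Jurassic.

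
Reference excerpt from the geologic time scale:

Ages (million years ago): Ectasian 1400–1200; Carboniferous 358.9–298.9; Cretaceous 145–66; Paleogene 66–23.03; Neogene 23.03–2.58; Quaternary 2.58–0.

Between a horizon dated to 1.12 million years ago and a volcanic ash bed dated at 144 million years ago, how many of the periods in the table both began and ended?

2

144 Ma sits inside the Cretaceous (145–66) and 1.12 Ma inside the Quaternary (2.58–0); neither of those is wholly between the two dates.
The listed periods lying completely between them are Paleogene, Neogene — 2 in all.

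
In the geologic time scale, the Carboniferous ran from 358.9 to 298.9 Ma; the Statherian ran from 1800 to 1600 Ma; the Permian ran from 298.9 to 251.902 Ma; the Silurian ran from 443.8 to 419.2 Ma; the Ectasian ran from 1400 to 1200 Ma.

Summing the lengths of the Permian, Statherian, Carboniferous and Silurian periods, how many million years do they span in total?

331.598 million years

Duration is start − end for each: (298.9 − 251.902) + (1800 − 1600) + (358.9 − 298.9) + (443.8 − 419.2).
That is 46.998 + 200 + 60 + 24.6, which totals 331.598 million years.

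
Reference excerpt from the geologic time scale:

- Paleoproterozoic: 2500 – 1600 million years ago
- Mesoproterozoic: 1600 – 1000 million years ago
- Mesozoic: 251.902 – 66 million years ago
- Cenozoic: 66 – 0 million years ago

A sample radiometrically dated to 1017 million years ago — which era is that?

Mesoproterozoic

1017 Ma lies between 1600 and 1000 Ma, so it falls in the Mesoproterozoic.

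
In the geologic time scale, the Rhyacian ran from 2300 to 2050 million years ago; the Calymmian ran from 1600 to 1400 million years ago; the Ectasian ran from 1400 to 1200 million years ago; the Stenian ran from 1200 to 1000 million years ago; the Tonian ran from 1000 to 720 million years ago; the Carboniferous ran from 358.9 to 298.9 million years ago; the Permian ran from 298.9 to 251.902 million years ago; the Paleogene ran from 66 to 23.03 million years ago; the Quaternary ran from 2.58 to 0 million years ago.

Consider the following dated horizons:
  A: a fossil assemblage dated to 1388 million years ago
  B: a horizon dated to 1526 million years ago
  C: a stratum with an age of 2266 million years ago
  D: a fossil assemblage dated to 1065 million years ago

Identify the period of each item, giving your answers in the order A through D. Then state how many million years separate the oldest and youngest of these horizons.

A — Ectasian; B — Calymmian; C — Rhyacian; D — Stenian; span 1201 million years

A: 1388 Ma lies in 1400–1200 Ma, so Ectasian.
B: 1526 Ma lies in 1600–1400 Ma, so Calymmian.
C: 2266 Ma lies in 2300–2050 Ma, so Rhyacian.
D: 1065 Ma lies in 1200–1000 Ma, so Stenian.
Oldest = 2266 Ma, youngest = 1065 Ma → span 1201 Myr.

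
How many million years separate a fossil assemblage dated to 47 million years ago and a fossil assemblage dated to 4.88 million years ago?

47 − 4.88 = 42.12 million years.

42.12 million years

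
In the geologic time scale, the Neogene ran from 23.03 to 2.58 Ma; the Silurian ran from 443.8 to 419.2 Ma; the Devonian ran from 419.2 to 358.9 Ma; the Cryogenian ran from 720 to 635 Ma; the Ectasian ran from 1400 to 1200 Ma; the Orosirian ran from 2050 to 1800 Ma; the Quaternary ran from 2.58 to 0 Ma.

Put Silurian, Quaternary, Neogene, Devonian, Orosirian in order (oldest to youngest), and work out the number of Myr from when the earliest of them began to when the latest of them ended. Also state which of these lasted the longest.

Orosirian → Silurian → Devonian → Neogene → Quaternary; total span 2050 Myr; longest is Orosirian

From the excerpt: Silurian 443.8–419.2; Quaternary 2.58–0; Neogene 23.03–2.58; Devonian 419.2–358.9; Orosirian 2050–1800 (Ma).
Larger Ma is earlier, so the oldest is Orosirian and the youngest is Quaternary; oldest to youngest: Orosirian, Silurian, Devonian, Neogene, Quaternary.
Oldest start 2050 minus youngest end 0 gives 2050 Myr overall.
Individual lengths (start − end): Orosirian 250; Silurian 24.6; Neogene 20.45; Devonian 60.3; Quaternary 2.58. The largest is Orosirian at 250 Myr.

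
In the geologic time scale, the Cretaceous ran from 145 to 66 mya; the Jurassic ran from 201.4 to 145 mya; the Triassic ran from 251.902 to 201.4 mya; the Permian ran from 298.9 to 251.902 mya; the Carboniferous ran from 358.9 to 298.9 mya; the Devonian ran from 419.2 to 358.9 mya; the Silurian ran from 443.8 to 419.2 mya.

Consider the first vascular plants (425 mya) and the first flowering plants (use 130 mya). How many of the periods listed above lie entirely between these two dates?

425 Ma sits inside the Silurian (443.8–419.2) and 130 Ma inside the Cretaceous (145–66); neither of those is wholly between the two dates.
The listed periods lying completely between them are Devonian, Carboniferous, Permian, Triassic, Jurassic — 5 in all.

5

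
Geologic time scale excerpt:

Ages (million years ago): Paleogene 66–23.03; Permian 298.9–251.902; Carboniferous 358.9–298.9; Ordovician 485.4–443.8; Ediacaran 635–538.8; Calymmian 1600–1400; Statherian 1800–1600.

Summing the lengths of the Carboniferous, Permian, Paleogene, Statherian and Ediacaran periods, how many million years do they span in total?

446.168 million years

Each duration: Carboniferous = 60; Permian = 46.998; Paleogene = 42.97; Statherian = 200; Ediacaran = 96.2.
Sum: 60 + 46.998 + 42.97 + 200 + 96.2 = 446.168 Myr.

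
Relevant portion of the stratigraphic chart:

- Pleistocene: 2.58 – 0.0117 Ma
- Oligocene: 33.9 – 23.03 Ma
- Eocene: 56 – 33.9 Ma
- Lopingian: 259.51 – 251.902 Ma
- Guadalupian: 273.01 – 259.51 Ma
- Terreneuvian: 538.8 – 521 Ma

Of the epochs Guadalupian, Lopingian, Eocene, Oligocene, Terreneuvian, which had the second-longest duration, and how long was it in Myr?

Durations: Guadalupian 13.5; Lopingian 7.608; Eocene 22.1; Oligocene 10.87; Terreneuvian 17.8 Myr.
Sorted longest-first: Eocene (22.1), Terreneuvian (17.8), Guadalupian (13.5), Oligocene (10.87), Lopingian (7.608).
The second longest is Terreneuvian at 17.8 Myr.

Terreneuvian, 17.8 million years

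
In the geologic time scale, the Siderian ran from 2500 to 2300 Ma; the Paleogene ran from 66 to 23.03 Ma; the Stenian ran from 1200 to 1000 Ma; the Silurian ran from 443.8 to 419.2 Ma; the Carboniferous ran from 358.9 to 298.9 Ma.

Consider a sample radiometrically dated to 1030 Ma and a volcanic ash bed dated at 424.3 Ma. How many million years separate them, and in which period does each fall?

605.7 million years apart; the first in the Stenian, the second in the Silurian

Elapsed time: 1030 − 424.3 = 605.7 Myr.
1030 Ma lies within 1200–1000 Ma: Stenian.
424.3 Ma lies within 443.8–419.2 Ma: Silurian.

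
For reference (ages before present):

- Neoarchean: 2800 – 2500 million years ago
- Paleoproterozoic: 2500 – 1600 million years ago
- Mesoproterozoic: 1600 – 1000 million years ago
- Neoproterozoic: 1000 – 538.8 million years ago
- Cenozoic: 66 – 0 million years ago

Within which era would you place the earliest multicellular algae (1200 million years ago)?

1200 Ma lies between 1600 and 1000 Ma, so it falls in the Mesoproterozoic.

Mesoproterozoic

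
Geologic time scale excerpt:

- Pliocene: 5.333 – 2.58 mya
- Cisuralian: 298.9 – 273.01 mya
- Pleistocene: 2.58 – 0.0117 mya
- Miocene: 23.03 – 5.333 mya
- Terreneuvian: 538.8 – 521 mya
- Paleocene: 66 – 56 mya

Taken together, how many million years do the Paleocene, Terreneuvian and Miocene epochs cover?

45.497 million years

Each duration: Paleocene = 10; Terreneuvian = 17.8; Miocene = 17.697.
Sum: 10 + 17.8 + 17.697 = 45.497 Myr.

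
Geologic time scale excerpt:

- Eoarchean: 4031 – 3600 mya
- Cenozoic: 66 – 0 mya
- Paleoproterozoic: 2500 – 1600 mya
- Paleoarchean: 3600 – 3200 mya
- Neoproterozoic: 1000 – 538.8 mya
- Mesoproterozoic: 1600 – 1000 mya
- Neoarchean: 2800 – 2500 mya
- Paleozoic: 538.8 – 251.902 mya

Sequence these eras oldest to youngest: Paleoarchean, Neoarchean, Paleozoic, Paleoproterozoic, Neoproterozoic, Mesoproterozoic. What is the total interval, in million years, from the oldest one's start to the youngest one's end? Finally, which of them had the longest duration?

Start ages (Ma): Paleoarchean 3600, Neoarchean 2800, Paleoproterozoic 2500, Mesoproterozoic 1600, Neoproterozoic 1000, Paleozoic 538.8.
Ordered oldest to youngest: Paleoarchean, Neoarchean, Paleoproterozoic, Mesoproterozoic, Neoproterozoic, Paleozoic.
Span = 3600 − 251.902 = 3348.098 Myr.
Durations: Paleoproterozoic 900, Neoproterozoic 461.2, Paleozoic 286.898, Paleoarchean 400, Neoarchean 300, Mesoproterozoic 600 → longest is Paleoproterozoic (900 Myr).

Paleoarchean, Neoarchean, Paleoproterozoic, Mesoproterozoic, Neoproterozoic, Paleozoic; total span 3348.098 Myr; longest is Paleoproterozoic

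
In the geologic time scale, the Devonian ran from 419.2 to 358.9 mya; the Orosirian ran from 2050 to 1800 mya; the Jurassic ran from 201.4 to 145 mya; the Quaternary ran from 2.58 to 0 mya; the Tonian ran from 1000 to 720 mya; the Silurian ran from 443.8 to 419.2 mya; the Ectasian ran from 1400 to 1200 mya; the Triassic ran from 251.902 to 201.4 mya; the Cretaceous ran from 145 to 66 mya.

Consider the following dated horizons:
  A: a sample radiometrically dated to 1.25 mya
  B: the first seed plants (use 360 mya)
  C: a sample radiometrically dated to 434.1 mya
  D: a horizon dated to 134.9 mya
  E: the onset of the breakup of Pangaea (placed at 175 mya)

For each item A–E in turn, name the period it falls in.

A: 1.25 Ma lies in 2.58–0 Ma, so Quaternary.
B: 360 Ma lies in 419.2–358.9 Ma, so Devonian.
C: 434.1 Ma lies in 443.8–419.2 Ma, so Silurian.
D: 134.9 Ma lies in 145–66 Ma, so Cretaceous.
E: 175 Ma lies in 201.4–145 Ma, so Jurassic.

A — Quaternary; B — Devonian; C — Silurian; D — Cretaceous; E — Jurassic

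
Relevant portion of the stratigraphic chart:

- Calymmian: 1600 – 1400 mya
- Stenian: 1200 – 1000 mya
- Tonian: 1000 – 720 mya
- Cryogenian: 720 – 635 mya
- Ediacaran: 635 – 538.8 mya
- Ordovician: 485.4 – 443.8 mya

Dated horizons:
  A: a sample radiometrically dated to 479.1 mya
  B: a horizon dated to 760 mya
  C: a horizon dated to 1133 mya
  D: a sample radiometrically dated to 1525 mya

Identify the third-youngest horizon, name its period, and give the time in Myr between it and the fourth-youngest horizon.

C, in the Stenian; 392 million years to D

Sorted youngest-first by Ma: A (479.1), B (760), C (1133), D (1525).
The third youngest is C at 1133 Ma, which lies in 1200–1000 Ma: the Stenian.
The fourth youngest is D at 1525 Ma; separation = |1133 − 1525| = 392 Myr.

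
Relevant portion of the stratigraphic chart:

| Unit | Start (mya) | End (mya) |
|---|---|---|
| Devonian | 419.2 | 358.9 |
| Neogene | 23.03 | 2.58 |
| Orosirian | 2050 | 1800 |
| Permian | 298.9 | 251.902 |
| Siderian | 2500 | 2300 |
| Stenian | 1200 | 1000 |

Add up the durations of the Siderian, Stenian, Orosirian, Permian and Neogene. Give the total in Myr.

717.448 million years

Duration is start − end for each: (2500 − 2300) + (1200 − 1000) + (2050 − 1800) + (298.9 − 251.902) + (23.03 − 2.58).
That is 200 + 200 + 250 + 46.998 + 20.45, which totals 717.448 million years.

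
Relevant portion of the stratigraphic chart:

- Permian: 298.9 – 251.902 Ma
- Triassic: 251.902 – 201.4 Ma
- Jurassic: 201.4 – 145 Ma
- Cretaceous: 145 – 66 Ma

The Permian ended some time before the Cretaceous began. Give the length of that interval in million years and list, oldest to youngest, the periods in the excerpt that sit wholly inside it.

106.902 million years; Triassic, Jurassic

End of Permian = 251.902 Ma; start of Cretaceous = 145 Ma.
Gap = 251.902 − 145 = 106.902 Myr.
Periods wholly inside 251.902–145 Ma: Triassic (251.902–201.4), Jurassic (201.4–145).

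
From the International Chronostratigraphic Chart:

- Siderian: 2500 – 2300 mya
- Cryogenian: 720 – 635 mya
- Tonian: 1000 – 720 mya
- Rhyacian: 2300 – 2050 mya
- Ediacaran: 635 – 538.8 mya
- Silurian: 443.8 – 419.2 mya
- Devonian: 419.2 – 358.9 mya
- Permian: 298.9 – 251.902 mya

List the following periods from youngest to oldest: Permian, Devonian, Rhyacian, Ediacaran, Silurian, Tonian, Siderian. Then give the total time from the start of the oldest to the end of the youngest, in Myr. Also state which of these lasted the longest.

Start ages (Ma): Siderian 2500, Rhyacian 2300, Tonian 1000, Ediacaran 635, Silurian 443.8, Devonian 419.2, Permian 298.9.
Ordered youngest to oldest: Permian, Devonian, Silurian, Ediacaran, Tonian, Rhyacian, Siderian.
Span = 2500 − 251.902 = 2248.098 Myr.
Durations: Permian 46.998, Silurian 24.6, Tonian 280, Devonian 60.3, Siderian 200, Rhyacian 250, Ediacaran 96.2 → longest is Tonian (280 Myr).

Permian, Devonian, Silurian, Ediacaran, Tonian, Rhyacian, Siderian; total span 2248.098 Myr; longest is Tonian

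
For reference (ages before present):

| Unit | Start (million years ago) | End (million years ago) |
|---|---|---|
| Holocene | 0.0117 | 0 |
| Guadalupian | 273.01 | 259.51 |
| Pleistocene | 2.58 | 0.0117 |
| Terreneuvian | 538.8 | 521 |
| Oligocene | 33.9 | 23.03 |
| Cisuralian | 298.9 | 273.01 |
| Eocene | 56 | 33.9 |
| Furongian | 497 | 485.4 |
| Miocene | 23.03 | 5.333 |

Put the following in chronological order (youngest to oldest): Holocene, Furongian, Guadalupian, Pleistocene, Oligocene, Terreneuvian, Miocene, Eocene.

Holocene, Pleistocene, Miocene, Oligocene, Eocene, Guadalupian, Furongian, Terreneuvian

The oldest of these is Terreneuvian (starts 538.8 Ma) and the youngest is Holocene (ends 0 Ma).
In between, by decreasing start age: Furongian (497), Guadalupian (273.01), Eocene (56), Oligocene (33.9), Miocene (23.03), Pleistocene (2.58).
Listing youngest first means reversing that sequence.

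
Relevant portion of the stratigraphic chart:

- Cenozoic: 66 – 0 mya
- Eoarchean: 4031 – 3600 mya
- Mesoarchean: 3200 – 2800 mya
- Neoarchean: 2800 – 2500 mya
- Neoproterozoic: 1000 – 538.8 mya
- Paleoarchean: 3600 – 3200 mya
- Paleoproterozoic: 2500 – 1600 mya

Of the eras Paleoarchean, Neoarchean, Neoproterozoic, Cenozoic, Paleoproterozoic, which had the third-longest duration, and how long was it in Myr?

Durations: Paleoarchean 400; Neoarchean 300; Neoproterozoic 461.2; Cenozoic 66; Paleoproterozoic 900 Myr.
Sorted longest-first: Paleoproterozoic (900), Neoproterozoic (461.2), Paleoarchean (400), Neoarchean (300), Cenozoic (66).
The third longest is Paleoarchean at 400 Myr.

Paleoarchean, 400 million years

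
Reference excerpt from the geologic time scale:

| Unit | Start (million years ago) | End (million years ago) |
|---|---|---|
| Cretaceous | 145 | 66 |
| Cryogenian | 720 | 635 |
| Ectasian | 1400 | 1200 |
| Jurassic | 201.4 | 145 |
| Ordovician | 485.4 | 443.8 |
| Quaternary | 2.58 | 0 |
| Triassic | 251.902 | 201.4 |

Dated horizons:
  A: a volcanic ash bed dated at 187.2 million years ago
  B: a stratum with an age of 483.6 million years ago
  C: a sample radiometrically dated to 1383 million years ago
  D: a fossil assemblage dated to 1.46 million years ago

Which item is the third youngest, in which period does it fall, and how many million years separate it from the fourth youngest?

B, in the Ordovician; 899.4 million years to C

Smaller Ma means younger, so youngest first: D 1.46 < A 187.2 < B 483.6 < C 1383.
Counting 3 along gives B (483.6 Ma); the excerpt puts that inside the Ordovician, 485.4–443.8 Ma.
Next in line is C (1383 Ma), and 1383 − 483.6 = 899.4 Myr.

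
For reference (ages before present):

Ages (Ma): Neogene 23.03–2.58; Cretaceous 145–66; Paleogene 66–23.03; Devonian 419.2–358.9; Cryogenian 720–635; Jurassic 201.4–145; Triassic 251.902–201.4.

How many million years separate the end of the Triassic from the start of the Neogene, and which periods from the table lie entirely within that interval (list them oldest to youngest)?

End of Triassic = 201.4 Ma; start of Neogene = 23.03 Ma.
Gap = 201.4 − 23.03 = 178.37 Myr.
Periods wholly inside 201.4–23.03 Ma: Jurassic (201.4–145), Cretaceous (145–66), Paleogene (66–23.03).

178.37 million years; Jurassic, Cretaceous, Paleogene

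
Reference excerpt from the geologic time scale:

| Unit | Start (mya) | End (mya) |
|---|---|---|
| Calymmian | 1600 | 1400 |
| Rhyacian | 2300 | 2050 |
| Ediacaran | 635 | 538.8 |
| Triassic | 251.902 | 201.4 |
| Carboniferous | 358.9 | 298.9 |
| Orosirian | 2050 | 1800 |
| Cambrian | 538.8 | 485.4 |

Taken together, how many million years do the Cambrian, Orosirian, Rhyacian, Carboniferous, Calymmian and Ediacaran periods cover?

Each duration: Cambrian = 53.4; Orosirian = 250; Rhyacian = 250; Carboniferous = 60; Calymmian = 200; Ediacaran = 96.2.
Sum: 53.4 + 250 + 250 + 60 + 200 + 96.2 = 909.6 Myr.

909.6 million years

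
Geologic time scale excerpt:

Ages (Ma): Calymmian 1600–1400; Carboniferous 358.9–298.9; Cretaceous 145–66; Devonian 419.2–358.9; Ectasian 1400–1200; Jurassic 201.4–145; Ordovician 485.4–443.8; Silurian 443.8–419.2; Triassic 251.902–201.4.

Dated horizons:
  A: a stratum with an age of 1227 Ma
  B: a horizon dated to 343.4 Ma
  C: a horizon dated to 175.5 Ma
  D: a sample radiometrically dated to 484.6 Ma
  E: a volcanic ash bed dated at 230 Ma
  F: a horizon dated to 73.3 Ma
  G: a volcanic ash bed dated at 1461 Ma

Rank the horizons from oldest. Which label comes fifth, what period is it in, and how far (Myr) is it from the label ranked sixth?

E, in the Triassic; 54.5 million years to C

Sorted oldest-first by Ma: G (1461), A (1227), D (484.6), B (343.4), E (230), C (175.5), F (73.3).
The fifth oldest is E at 230 Ma, which lies in 251.902–201.4 Ma: the Triassic.
The sixth oldest is C at 175.5 Ma; separation = |230 − 175.5| = 54.5 Myr.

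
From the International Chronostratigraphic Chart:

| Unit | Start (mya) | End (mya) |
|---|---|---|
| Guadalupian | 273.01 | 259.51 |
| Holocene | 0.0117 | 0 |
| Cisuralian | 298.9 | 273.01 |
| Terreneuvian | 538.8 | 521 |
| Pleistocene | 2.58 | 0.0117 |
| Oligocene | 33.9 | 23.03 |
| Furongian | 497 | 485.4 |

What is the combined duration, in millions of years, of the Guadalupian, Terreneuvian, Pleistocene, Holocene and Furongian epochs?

Each duration: Guadalupian = 13.5; Terreneuvian = 17.8; Pleistocene = 2.5683; Holocene = 0.0117; Furongian = 11.6.
Sum: 13.5 + 17.8 + 2.5683 + 0.0117 + 11.6 = 45.48 Myr.

45.48 million years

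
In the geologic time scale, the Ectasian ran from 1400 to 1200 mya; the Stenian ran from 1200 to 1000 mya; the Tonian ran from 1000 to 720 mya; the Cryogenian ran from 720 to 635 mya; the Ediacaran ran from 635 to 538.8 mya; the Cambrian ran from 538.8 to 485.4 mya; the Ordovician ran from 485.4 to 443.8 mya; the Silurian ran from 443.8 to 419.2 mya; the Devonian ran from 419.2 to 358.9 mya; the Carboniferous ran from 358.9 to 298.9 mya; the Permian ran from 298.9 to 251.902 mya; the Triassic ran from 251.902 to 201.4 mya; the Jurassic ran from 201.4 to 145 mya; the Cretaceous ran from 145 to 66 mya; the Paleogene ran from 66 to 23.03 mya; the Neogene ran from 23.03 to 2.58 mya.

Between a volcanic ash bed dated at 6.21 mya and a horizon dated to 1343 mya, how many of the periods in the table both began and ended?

14

1343 Ma sits inside the Ectasian (1400–1200) and 6.21 Ma inside the Neogene (23.03–2.58); neither of those is wholly between the two dates.
The listed periods lying completely between them are Stenian, Tonian, Cryogenian, Ediacaran, Cambrian, Ordovician, Silurian, Devonian, Carboniferous, Permian, Triassic, Jurassic, Cretaceous, Paleogene — 14 in all.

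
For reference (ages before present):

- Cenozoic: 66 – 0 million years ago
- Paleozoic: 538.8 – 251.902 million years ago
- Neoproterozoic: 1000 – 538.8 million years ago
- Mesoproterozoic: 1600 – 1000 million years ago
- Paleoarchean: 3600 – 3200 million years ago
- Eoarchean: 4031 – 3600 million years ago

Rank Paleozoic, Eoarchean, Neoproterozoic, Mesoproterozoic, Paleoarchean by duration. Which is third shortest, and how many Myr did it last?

Durations: Paleozoic 286.898; Eoarchean 431; Neoproterozoic 461.2; Mesoproterozoic 600; Paleoarchean 400 Myr.
Sorted shortest-first: Paleozoic (286.898), Paleoarchean (400), Eoarchean (431), Neoproterozoic (461.2), Mesoproterozoic (600).
The third shortest is Eoarchean at 431 Myr.

Eoarchean, 431 million years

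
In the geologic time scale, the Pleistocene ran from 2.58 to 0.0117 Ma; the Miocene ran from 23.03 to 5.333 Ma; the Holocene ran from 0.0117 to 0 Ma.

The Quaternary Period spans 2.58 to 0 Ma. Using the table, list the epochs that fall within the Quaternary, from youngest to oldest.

Holocene, Pleistocene

Epochs with both bounds inside 2.58–0 Ma: Holocene (0.0117–0), Pleistocene (2.58–0.0117).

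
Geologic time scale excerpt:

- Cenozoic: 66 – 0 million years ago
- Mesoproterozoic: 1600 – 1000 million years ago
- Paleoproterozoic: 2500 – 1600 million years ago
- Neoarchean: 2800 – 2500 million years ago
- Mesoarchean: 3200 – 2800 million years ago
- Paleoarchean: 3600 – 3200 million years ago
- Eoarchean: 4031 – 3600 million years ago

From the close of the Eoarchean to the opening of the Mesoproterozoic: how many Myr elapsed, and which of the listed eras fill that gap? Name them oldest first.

End of Eoarchean = 3600 Ma; start of Mesoproterozoic = 1600 Ma.
Gap = 3600 − 1600 = 2000 Myr.
Eras wholly inside 3600–1600 Ma: Paleoarchean (3600–3200), Mesoarchean (3200–2800), Neoarchean (2800–2500), Paleoproterozoic (2500–1600).

2000 million years; Paleoarchean, Mesoarchean, Neoarchean, Paleoproterozoic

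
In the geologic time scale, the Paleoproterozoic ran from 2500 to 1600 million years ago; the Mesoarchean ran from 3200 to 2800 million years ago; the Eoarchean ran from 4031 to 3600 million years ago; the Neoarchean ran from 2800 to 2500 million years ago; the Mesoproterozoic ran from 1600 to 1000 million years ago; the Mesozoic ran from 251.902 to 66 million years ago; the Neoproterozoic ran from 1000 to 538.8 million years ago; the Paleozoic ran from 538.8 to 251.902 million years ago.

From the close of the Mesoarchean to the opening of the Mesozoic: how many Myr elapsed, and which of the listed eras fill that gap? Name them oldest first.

End of Mesoarchean = 2800 Ma; start of Mesozoic = 251.902 Ma.
Gap = 2800 − 251.902 = 2548.098 Myr.
Eras wholly inside 2800–251.902 Ma: Neoarchean (2800–2500), Paleoproterozoic (2500–1600), Mesoproterozoic (1600–1000), Neoproterozoic (1000–538.8), Paleozoic (538.8–251.902).

2548.098 million years; Neoarchean, Paleoproterozoic, Mesoproterozoic, Neoproterozoic, Paleozoic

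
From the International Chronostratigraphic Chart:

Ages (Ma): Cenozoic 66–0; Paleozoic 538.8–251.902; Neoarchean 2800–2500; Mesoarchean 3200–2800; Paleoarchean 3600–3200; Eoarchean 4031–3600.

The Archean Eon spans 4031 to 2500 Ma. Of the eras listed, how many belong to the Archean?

Eras inside 4031–2500 Ma: Eoarchean, Paleoarchean, Mesoarchean, Neoarchean — 4 in total.

4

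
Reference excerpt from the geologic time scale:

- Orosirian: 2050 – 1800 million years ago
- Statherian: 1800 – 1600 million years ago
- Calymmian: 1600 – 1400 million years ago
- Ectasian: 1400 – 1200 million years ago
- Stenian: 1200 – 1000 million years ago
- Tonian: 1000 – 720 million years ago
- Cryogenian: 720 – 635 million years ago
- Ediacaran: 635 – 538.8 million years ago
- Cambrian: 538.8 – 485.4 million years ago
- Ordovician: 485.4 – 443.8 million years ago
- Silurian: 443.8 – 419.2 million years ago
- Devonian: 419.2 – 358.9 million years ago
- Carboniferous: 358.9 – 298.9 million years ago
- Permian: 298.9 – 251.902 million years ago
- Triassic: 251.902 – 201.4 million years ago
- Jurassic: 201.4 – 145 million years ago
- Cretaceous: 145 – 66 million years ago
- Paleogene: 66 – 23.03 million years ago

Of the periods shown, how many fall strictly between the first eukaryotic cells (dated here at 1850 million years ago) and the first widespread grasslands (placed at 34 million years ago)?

1850 Ma sits inside the Orosirian (2050–1800) and 34 Ma inside the Paleogene (66–23.03); neither of those is wholly between the two dates.
The listed periods lying completely between them are Statherian, Calymmian, Ectasian, Stenian, Tonian, Cryogenian, Ediacaran, Cambrian, Ordovician, Silurian, Devonian, Carboniferous, Permian, Triassic, Jurassic, Cretaceous — 16 in all.

16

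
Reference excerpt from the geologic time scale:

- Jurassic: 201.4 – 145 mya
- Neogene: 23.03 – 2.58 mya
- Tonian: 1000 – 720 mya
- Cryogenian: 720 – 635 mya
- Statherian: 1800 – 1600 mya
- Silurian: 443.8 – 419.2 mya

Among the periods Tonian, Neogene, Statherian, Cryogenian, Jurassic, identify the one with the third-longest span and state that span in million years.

Start − end for each: Tonian 1000 − 720 = 280; Neogene 23.03 − 2.58 = 20.45; Statherian 1800 − 1600 = 200; Cryogenian 720 − 635 = 85; Jurassic 201.4 − 145 = 56.4.
Ranking these from longest: Tonian > Statherian > Cryogenian > Jurassic > Neogene.
Position 3 in that ranking is Cryogenian, which lasted 85 Myr.

Cryogenian, 85 million years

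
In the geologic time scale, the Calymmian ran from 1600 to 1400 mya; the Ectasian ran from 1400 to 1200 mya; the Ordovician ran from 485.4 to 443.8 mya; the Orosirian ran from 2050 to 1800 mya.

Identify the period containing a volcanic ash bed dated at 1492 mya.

Calymmian

1492 Ma lies between 1600 and 1400 Ma, so it falls in the Calymmian.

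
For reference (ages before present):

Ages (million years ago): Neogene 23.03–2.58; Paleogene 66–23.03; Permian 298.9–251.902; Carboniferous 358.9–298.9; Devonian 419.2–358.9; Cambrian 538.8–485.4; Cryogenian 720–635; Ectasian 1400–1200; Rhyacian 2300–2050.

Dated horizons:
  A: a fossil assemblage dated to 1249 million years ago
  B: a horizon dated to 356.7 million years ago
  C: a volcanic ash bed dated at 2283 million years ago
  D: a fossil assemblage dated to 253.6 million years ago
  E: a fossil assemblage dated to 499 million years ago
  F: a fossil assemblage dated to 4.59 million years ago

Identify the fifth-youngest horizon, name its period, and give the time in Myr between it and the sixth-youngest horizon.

A, in the Ectasian; 1034 million years to C

Sorted youngest-first by Ma: F (4.59), D (253.6), B (356.7), E (499), A (1249), C (2283).
The fifth youngest is A at 1249 Ma, which lies in 1400–1200 Ma: the Ectasian.
The sixth youngest is C at 2283 Ma; separation = |1249 − 2283| = 1034 Myr.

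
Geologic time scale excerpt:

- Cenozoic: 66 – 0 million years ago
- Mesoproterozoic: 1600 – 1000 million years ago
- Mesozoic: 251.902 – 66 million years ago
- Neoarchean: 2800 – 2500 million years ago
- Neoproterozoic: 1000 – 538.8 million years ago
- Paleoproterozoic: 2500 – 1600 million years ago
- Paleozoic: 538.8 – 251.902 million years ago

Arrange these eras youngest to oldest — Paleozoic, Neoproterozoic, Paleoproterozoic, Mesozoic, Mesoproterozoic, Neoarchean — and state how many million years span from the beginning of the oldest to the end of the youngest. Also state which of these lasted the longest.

Start ages (Ma): Neoarchean 2800, Paleoproterozoic 2500, Mesoproterozoic 1600, Neoproterozoic 1000, Paleozoic 538.8, Mesozoic 251.902.
Ordered youngest to oldest: Mesozoic, Paleozoic, Neoproterozoic, Mesoproterozoic, Paleoproterozoic, Neoarchean.
Span = 2800 − 66 = 2734 Myr.
Durations: Neoproterozoic 461.2, Mesoproterozoic 600, Paleoproterozoic 900, Mesozoic 185.902, Paleozoic 286.898, Neoarchean 300 → longest is Paleoproterozoic (900 Myr).

Mesozoic → Paleozoic → Neoproterozoic → Mesoproterozoic → Paleoproterozoic → Neoarchean; total span 2734 Myr; longest is Paleoproterozoic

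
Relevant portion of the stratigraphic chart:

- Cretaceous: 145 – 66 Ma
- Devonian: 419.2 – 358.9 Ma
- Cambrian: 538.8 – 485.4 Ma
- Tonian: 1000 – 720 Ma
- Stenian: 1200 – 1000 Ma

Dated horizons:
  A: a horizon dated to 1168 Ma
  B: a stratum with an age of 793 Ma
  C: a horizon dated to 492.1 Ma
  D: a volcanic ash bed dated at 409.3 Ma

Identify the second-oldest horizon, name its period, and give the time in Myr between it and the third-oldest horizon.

B, in the Tonian; 300.9 million years to C

Sorted oldest-first by Ma: A (1168), B (793), C (492.1), D (409.3).
The second oldest is B at 793 Ma, which lies in 1000–720 Ma: the Tonian.
The third oldest is C at 492.1 Ma; separation = |793 − 492.1| = 300.9 Myr.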